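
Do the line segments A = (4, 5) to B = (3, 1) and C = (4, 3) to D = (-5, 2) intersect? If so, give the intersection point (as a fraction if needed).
Yes; intersection at (122/35, 103/35) (t = 18/35 on AB, s = 2/35 on CD)

Parametrize AB as A + t(B − A) = (4 + -1 t, 5 + -4 t) and CD as C + s(D − C) = (4 + -9 s, 3 + -1 s). Solve the linear system for (t, s). Determinant = 35 ≠ 0, so a unique intersection of the containing lines exists. Solution: t = 18/35, s = 2/35 — both in [0, 1], so the segments cross. Intersection point: (122/35, 103/35).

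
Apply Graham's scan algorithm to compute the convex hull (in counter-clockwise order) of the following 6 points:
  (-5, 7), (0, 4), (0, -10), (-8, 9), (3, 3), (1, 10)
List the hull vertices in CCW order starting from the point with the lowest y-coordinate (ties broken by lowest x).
Hull (CCW) = [(0, -10), (3, 3), (1, 10), (-8, 9)]

Graham scan procedure:
  1. Find the pivot p₀ = point with lowest y (tie → lowest x): (0, -10).
  2. Sort the remaining points by polar angle around p₀.
  3. Walk through sorted points, maintaining a stack; pop the top while the last three entries make a non-left turn (cross product ≤ 0).
  4. Final stack is the convex hull in CCW order: (0, -10), (3, 3), (1, 10), (-8, 9).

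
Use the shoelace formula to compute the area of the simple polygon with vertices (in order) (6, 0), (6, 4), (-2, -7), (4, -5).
Area = 29

Shoelace formula: Area = (1/2) |Σ_i (x_i · y_{i+1} − x_{i+1} · y_i)| (indices mod n). Compute each cross term:
  (6)(4) − (6)(0) = 24
  (6)(-7) − (-2)(4) = -34
  (-2)(-5) − (4)(-7) = 38
  (4)(0) − (6)(-5) = 30
Sum = 58, so (signed) Area = 58/2 = 29, |Area| = 29.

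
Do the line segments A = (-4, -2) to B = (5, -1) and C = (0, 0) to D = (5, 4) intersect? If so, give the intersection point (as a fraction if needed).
No (intersection of containing lines falls outside at least one segment)

Parametrize and solve: t = 6/31, s = -14/31. At least one of these is outside [0, 1], so the segments do not intersect.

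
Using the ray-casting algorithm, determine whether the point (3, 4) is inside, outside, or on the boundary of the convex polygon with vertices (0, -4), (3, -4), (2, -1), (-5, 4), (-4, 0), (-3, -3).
The point (3, 4) lies strictly outside the polygon

Cast a horizontal ray to the right from the query point and count how many polygon edges it crosses (each edge strictly once or zero times, handled with the usual half-open convention). 
Parity of crossings → even ⇒ outside.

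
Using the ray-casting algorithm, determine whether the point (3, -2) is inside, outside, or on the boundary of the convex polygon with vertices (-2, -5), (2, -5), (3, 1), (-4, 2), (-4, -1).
The point (3, -2) lies strictly outside the polygon

Cast a horizontal ray to the right from the query point and count how many polygon edges it crosses (each edge strictly once or zero times, handled with the usual half-open convention). 
Parity of crossings → even ⇒ outside.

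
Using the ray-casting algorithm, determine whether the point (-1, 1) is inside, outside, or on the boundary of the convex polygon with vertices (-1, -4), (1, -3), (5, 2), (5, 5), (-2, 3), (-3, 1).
The point (-1, 1) lies strictly inside the polygon

Cast a horizontal ray to the right from the query point and count how many polygon edges it crosses (each edge strictly once or zero times, handled with the usual half-open convention). 
Parity of crossings → odd ⇒ inside.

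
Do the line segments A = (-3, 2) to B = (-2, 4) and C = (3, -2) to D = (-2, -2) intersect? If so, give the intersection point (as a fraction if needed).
No (intersection of containing lines falls outside at least one segment)

Parametrize and solve: t = -2, s = 8/5. At least one of these is outside [0, 1], so the segments do not intersect.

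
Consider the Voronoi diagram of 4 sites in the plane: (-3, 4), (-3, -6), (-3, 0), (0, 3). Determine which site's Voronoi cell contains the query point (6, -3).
Nearest site = (0, 3)

The Voronoi cell of site s contains exactly those query points closer to s than to any other site. Compute squared distances from q = (6, -3) to each site:
  (0 − 6)² + (3 − -3)² = 72
  (-3 − 6)² + (-6 − -3)² = 90
  (-3 − 6)² + (0 − -3)² = 90
  (-3 − 6)² + (4 − -3)² = 130
Minimum is attained by (0, 3), so q lies in its Voronoi cell.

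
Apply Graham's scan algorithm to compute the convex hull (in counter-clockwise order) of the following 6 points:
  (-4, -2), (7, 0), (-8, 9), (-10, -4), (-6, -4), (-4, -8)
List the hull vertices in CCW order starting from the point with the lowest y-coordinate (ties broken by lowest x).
Hull (CCW) = [(-4, -8), (7, 0), (-8, 9), (-10, -4)]

Graham scan procedure:
  1. Find the pivot p₀ = point with lowest y (tie → lowest x): (-4, -8).
  2. Sort the remaining points by polar angle around p₀.
  3. Walk through sorted points, maintaining a stack; pop the top while the last three entries make a non-left turn (cross product ≤ 0).
  4. Final stack is the convex hull in CCW order: (-4, -8), (7, 0), (-8, 9), (-10, -4).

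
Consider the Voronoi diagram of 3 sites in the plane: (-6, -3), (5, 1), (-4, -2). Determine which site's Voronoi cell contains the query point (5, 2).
Nearest site = (5, 1)

The Voronoi cell of site s contains exactly those query points closer to s than to any other site. Compute squared distances from q = (5, 2) to each site:
  (5 − 5)² + (1 − 2)² = 1
  (-4 − 5)² + (-2 − 2)² = 97
  (-6 − 5)² + (-3 − 2)² = 146
Minimum is attained by (5, 1), so q lies in its Voronoi cell.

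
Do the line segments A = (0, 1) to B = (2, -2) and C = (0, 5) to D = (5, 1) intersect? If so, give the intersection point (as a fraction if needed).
No (intersection of containing lines falls outside at least one segment)

Parametrize and solve: t = -20/7, s = -8/7. At least one of these is outside [0, 1], so the segments do not intersect.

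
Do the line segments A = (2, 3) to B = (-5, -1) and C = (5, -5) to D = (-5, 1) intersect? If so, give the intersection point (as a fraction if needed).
Yes; intersection at (-135/41, -1/41) (t = 31/41 on AB, s = 34/41 on CD)

Parametrize AB as A + t(B − A) = (2 + -7 t, 3 + -4 t) and CD as C + s(D − C) = (5 + -10 s, -5 + 6 s). Solve the linear system for (t, s). Determinant = 82 ≠ 0, so a unique intersection of the containing lines exists. Solution: t = 31/41, s = 34/41 — both in [0, 1], so the segments cross. Intersection point: (-135/41, -1/41).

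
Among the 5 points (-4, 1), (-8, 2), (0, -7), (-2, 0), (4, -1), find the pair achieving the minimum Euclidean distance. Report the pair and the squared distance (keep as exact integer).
Pair = ((-4, 1), (-2, 0)); squared distance = 5

Compute all C(5, 2) = 10 pairwise squared distances (x_i − x_j)² + (y_i − y_j)². The minimum is 5, attained by the pair ((-4, 1), (-2, 0)).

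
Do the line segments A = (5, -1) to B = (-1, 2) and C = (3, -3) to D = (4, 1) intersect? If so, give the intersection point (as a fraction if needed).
Yes; intersection at (11/3, -1/3) (t = 2/9 on AB, s = 2/3 on CD)

Parametrize AB as A + t(B − A) = (5 + -6 t, -1 + 3 t) and CD as C + s(D − C) = (3 + 1 s, -3 + 4 s). Solve the linear system for (t, s). Determinant = 27 ≠ 0, so a unique intersection of the containing lines exists. Solution: t = 2/9, s = 2/3 — both in [0, 1], so the segments cross. Intersection point: (11/3, -1/3).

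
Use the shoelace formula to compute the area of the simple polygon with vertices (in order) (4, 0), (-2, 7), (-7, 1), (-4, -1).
Area = 45

Shoelace formula: Area = (1/2) |Σ_i (x_i · y_{i+1} − x_{i+1} · y_i)| (indices mod n). Compute each cross term:
  (4)(7) − (-2)(0) = 28
  (-2)(1) − (-7)(7) = 47
  (-7)(-1) − (-4)(1) = 11
  (-4)(0) − (4)(-1) = 4
Sum = 90, so (signed) Area = 90/2 = 45, |Area| = 45.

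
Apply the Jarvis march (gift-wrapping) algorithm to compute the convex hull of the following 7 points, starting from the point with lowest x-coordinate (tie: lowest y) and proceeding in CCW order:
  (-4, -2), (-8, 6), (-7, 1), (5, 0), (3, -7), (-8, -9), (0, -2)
Hull (CCW) = [(-8, -9), (3, -7), (5, 0), (-8, 6)]

Jarvis march: at each step, from the current hull vertex p, select the next vertex q as the point such that every other point lies strictly to the left of (or on) the directed line p → q. (Equivalently: for every other point r, the cross product (q − p) × (r − p) ≥ 0.)
Starting point (lowest x, tie lowest y): (-8, -9). Wrap until returning to start. Resulting hull: (-8, -9), (3, -7), (5, 0), (-8, 6).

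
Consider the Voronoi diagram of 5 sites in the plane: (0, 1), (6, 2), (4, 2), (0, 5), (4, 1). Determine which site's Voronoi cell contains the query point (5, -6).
Nearest site = (4, 1)

The Voronoi cell of site s contains exactly those query points closer to s than to any other site. Compute squared distances from q = (5, -6) to each site:
  (4 − 5)² + (1 − -6)² = 50
  (4 − 5)² + (2 − -6)² = 65
  (6 − 5)² + (2 − -6)² = 65
  (0 − 5)² + (1 − -6)² = 74
  (0 − 5)² + (5 − -6)² = 146
Minimum is attained by (4, 1), so q lies in its Voronoi cell.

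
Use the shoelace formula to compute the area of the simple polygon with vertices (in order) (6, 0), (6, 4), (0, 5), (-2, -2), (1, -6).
Area = 57

Shoelace formula: Area = (1/2) |Σ_i (x_i · y_{i+1} − x_{i+1} · y_i)| (indices mod n). Compute each cross term:
  (6)(4) − (6)(0) = 24
  (6)(5) − (0)(4) = 30
  (0)(-2) − (-2)(5) = 10
  (-2)(-6) − (1)(-2) = 14
  (1)(0) − (6)(-6) = 36
Sum = 114, so (signed) Area = 114/2 = 57, |Area| = 57.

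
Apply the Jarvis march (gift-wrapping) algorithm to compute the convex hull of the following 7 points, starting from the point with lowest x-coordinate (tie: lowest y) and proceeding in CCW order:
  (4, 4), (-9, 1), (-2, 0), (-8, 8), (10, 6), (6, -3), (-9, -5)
Hull (CCW) = [(-9, -5), (6, -3), (10, 6), (-8, 8), (-9, 1)]

Jarvis march: at each step, from the current hull vertex p, select the next vertex q as the point such that every other point lies strictly to the left of (or on) the directed line p → q. (Equivalently: for every other point r, the cross product (q − p) × (r − p) ≥ 0.)
Starting point (lowest x, tie lowest y): (-9, -5). Wrap until returning to start. Resulting hull: (-9, -5), (6, -3), (10, 6), (-8, 8), (-9, 1).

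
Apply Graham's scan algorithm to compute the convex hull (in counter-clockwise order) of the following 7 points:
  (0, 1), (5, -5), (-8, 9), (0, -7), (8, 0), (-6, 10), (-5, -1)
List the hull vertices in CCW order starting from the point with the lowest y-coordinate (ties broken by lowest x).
Hull (CCW) = [(0, -7), (5, -5), (8, 0), (-6, 10), (-8, 9), (-5, -1)]

Graham scan procedure:
  1. Find the pivot p₀ = point with lowest y (tie → lowest x): (0, -7).
  2. Sort the remaining points by polar angle around p₀.
  3. Walk through sorted points, maintaining a stack; pop the top while the last three entries make a non-left turn (cross product ≤ 0).
  4. Final stack is the convex hull in CCW order: (0, -7), (5, -5), (8, 0), (-6, 10), (-8, 9), (-5, -1).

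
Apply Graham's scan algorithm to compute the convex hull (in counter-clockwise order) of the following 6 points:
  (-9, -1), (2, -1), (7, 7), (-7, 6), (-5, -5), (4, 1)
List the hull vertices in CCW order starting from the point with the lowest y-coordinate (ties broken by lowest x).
Hull (CCW) = [(-5, -5), (2, -1), (4, 1), (7, 7), (-7, 6), (-9, -1)]

Graham scan procedure:
  1. Find the pivot p₀ = point with lowest y (tie → lowest x): (-5, -5).
  2. Sort the remaining points by polar angle around p₀.
  3. Walk through sorted points, maintaining a stack; pop the top while the last three entries make a non-left turn (cross product ≤ 0).
  4. Final stack is the convex hull in CCW order: (-5, -5), (2, -1), (4, 1), (7, 7), (-7, 6), (-9, -1).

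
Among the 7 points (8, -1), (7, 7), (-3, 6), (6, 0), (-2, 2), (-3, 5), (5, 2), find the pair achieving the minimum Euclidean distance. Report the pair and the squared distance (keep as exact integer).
Pair = ((-3, 6), (-3, 5)); squared distance = 1

Compute all C(7, 2) = 21 pairwise squared distances (x_i − x_j)² + (y_i − y_j)². The minimum is 1, attained by the pair ((-3, 6), (-3, 5)).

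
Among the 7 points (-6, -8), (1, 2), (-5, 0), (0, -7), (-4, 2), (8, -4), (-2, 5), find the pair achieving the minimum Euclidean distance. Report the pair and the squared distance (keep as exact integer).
Pair = ((-5, 0), (-4, 2)); squared distance = 5

Compute all C(7, 2) = 21 pairwise squared distances (x_i − x_j)² + (y_i − y_j)². The minimum is 5, attained by the pair ((-5, 0), (-4, 2)).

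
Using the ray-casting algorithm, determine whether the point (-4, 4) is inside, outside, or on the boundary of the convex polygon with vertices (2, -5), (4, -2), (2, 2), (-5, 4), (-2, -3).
The point (-4, 4) lies strictly outside the polygon

Cast a horizontal ray to the right from the query point and count how many polygon edges it crosses (each edge strictly once or zero times, handled with the usual half-open convention). 
Parity of crossings → even ⇒ outside.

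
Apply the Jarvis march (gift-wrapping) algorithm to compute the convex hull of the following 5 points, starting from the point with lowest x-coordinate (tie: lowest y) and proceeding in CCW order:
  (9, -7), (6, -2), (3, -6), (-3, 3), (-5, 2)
Hull (CCW) = [(-5, 2), (3, -6), (9, -7), (6, -2), (-3, 3)]

Jarvis march: at each step, from the current hull vertex p, select the next vertex q as the point such that every other point lies strictly to the left of (or on) the directed line p → q. (Equivalently: for every other point r, the cross product (q − p) × (r − p) ≥ 0.)
Starting point (lowest x, tie lowest y): (-5, 2). Wrap until returning to start. Resulting hull: (-5, 2), (3, -6), (9, -7), (6, -2), (-3, 3).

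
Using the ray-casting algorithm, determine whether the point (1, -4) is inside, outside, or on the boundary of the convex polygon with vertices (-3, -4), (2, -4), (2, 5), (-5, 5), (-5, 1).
The point (1, -4) lies on the polygon boundary

Boundary check: the query satisfies the collinearity and bounding-box conditions for some polygon edge, so it lies exactly on the boundary.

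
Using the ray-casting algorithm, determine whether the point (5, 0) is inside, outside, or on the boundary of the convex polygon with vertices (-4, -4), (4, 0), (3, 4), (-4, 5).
The point (5, 0) lies strictly outside the polygon

Cast a horizontal ray to the right from the query point and count how many polygon edges it crosses (each edge strictly once or zero times, handled with the usual half-open convention). 
Parity of crossings → even ⇒ outside.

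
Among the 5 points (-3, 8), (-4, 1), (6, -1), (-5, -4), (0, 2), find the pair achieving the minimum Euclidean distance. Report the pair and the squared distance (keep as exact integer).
Pair = ((-4, 1), (0, 2)); squared distance = 17

Compute all C(5, 2) = 10 pairwise squared distances (x_i − x_j)² + (y_i − y_j)². The minimum is 17, attained by the pair ((-4, 1), (0, 2)).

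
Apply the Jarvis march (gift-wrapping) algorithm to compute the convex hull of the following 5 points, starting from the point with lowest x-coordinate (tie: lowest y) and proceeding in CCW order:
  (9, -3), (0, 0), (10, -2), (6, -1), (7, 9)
Hull (CCW) = [(0, 0), (9, -3), (10, -2), (7, 9)]

Jarvis march: at each step, from the current hull vertex p, select the next vertex q as the point such that every other point lies strictly to the left of (or on) the directed line p → q. (Equivalently: for every other point r, the cross product (q − p) × (r − p) ≥ 0.)
Starting point (lowest x, tie lowest y): (0, 0). Wrap until returning to start. Resulting hull: (0, 0), (9, -3), (10, -2), (7, 9).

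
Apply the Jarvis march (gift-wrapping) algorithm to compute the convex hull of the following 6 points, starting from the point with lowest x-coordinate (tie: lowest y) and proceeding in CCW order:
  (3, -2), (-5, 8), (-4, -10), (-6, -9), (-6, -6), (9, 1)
Hull (CCW) = [(-6, -9), (-4, -10), (9, 1), (-5, 8), (-6, -6)]

Jarvis march: at each step, from the current hull vertex p, select the next vertex q as the point such that every other point lies strictly to the left of (or on) the directed line p → q. (Equivalently: for every other point r, the cross product (q − p) × (r − p) ≥ 0.)
Starting point (lowest x, tie lowest y): (-6, -9). Wrap until returning to start. Resulting hull: (-6, -9), (-4, -10), (9, 1), (-5, 8), (-6, -6).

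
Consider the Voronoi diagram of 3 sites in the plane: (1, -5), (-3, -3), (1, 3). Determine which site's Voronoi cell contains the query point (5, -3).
Nearest site = (1, -5)

The Voronoi cell of site s contains exactly those query points closer to s than to any other site. Compute squared distances from q = (5, -3) to each site:
  (1 − 5)² + (-5 − -3)² = 20
  (1 − 5)² + (3 − -3)² = 52
  (-3 − 5)² + (-3 − -3)² = 64
Minimum is attained by (1, -5), so q lies in its Voronoi cell.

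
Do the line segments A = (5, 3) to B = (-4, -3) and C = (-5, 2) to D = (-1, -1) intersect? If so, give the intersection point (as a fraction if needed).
Yes; intersection at (-1, -1) (t = 2/3 on AB, s = 1 on CD)

Parametrize AB as A + t(B − A) = (5 + -9 t, 3 + -6 t) and CD as C + s(D − C) = (-5 + 4 s, 2 + -3 s). Solve the linear system for (t, s). Determinant = -51 ≠ 0, so a unique intersection of the containing lines exists. Solution: t = 2/3, s = 1 — both in [0, 1], so the segments cross. Intersection point: (-1, -1).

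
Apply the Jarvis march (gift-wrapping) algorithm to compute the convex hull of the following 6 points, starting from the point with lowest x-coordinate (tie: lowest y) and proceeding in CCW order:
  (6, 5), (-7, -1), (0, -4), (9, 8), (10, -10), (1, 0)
Hull (CCW) = [(-7, -1), (10, -10), (9, 8)]

Jarvis march: at each step, from the current hull vertex p, select the next vertex q as the point such that every other point lies strictly to the left of (or on) the directed line p → q. (Equivalently: for every other point r, the cross product (q − p) × (r − p) ≥ 0.)
Starting point (lowest x, tie lowest y): (-7, -1). Wrap until returning to start. Resulting hull: (-7, -1), (10, -10), (9, 8).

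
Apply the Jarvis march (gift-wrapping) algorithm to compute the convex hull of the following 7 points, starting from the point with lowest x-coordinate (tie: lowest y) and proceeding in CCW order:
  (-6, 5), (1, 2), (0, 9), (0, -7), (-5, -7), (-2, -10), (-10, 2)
Hull (CCW) = [(-10, 2), (-5, -7), (-2, -10), (0, -7), (1, 2), (0, 9), (-6, 5)]

Jarvis march: at each step, from the current hull vertex p, select the next vertex q as the point such that every other point lies strictly to the left of (or on) the directed line p → q. (Equivalently: for every other point r, the cross product (q − p) × (r − p) ≥ 0.)
Starting point (lowest x, tie lowest y): (-10, 2). Wrap until returning to start. Resulting hull: (-10, 2), (-5, -7), (-2, -10), (0, -7), (1, 2), (0, 9), (-6, 5).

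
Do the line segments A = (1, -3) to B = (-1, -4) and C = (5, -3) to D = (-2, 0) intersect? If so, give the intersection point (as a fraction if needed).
No (intersection of containing lines falls outside at least one segment)

Parametrize and solve: t = -12/13, s = 4/13. At least one of these is outside [0, 1], so the segments do not intersect.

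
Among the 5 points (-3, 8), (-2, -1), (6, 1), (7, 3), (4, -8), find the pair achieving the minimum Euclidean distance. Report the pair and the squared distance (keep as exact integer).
Pair = ((6, 1), (7, 3)); squared distance = 5

Compute all C(5, 2) = 10 pairwise squared distances (x_i − x_j)² + (y_i − y_j)². The minimum is 5, attained by the pair ((6, 1), (7, 3)).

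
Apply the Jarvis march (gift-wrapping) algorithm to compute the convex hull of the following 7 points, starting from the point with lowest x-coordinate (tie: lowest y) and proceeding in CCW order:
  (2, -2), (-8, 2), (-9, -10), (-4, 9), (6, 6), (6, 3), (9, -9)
Hull (CCW) = [(-9, -10), (9, -9), (6, 6), (-4, 9), (-8, 2)]

Jarvis march: at each step, from the current hull vertex p, select the next vertex q as the point such that every other point lies strictly to the left of (or on) the directed line p → q. (Equivalently: for every other point r, the cross product (q − p) × (r − p) ≥ 0.)
Starting point (lowest x, tie lowest y): (-9, -10). Wrap until returning to start. Resulting hull: (-9, -10), (9, -9), (6, 6), (-4, 9), (-8, 2).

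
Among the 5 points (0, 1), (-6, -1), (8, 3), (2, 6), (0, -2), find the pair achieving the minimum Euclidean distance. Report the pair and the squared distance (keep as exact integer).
Pair = ((0, 1), (0, -2)); squared distance = 9

Compute all C(5, 2) = 10 pairwise squared distances (x_i − x_j)² + (y_i − y_j)². The minimum is 9, attained by the pair ((0, 1), (0, -2)).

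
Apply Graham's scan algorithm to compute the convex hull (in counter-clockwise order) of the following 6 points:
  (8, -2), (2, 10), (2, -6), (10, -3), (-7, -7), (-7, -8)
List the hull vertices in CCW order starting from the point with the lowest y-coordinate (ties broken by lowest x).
Hull (CCW) = [(-7, -8), (2, -6), (10, -3), (2, 10), (-7, -7)]

Graham scan procedure:
  1. Find the pivot p₀ = point with lowest y (tie → lowest x): (-7, -8).
  2. Sort the remaining points by polar angle around p₀.
  3. Walk through sorted points, maintaining a stack; pop the top while the last three entries make a non-left turn (cross product ≤ 0).
  4. Final stack is the convex hull in CCW order: (-7, -8), (2, -6), (10, -3), (2, 10), (-7, -7).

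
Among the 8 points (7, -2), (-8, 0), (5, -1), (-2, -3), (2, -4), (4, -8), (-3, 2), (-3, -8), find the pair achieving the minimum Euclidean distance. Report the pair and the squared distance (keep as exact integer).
Pair = ((7, -2), (5, -1)); squared distance = 5

Compute all C(8, 2) = 28 pairwise squared distances (x_i − x_j)² + (y_i − y_j)². The minimum is 5, attained by the pair ((7, -2), (5, -1)).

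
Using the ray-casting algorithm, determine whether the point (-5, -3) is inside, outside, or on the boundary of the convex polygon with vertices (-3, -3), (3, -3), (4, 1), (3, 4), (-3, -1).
The point (-5, -3) lies strictly outside the polygon

Cast a horizontal ray to the right from the query point and count how many polygon edges it crosses (each edge strictly once or zero times, handled with the usual half-open convention). 
Parity of crossings → even ⇒ outside.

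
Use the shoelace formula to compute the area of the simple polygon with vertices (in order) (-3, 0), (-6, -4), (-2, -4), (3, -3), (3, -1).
Area = 49/2

Shoelace formula: Area = (1/2) |Σ_i (x_i · y_{i+1} − x_{i+1} · y_i)| (indices mod n). Compute each cross term:
  (-3)(-4) − (-6)(0) = 12
  (-6)(-4) − (-2)(-4) = 16
  (-2)(-3) − (3)(-4) = 18
  (3)(-1) − (3)(-3) = 6
  (3)(0) − (-3)(-1) = -3
Sum = 49, so (signed) Area = 49/2 = 49/2, |Area| = 49/2.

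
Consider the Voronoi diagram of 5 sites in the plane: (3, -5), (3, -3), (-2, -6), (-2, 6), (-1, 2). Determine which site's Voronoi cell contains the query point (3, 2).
Nearest site = (-1, 2)

The Voronoi cell of site s contains exactly those query points closer to s than to any other site. Compute squared distances from q = (3, 2) to each site:
  (-1 − 3)² + (2 − 2)² = 16
  (3 − 3)² + (-3 − 2)² = 25
  (-2 − 3)² + (6 − 2)² = 41
  (3 − 3)² + (-5 − 2)² = 49
  (-2 − 3)² + (-6 − 2)² = 89
Minimum is attained by (-1, 2), so q lies in its Voronoi cell.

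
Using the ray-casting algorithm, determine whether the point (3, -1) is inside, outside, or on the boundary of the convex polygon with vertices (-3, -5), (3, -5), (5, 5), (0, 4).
The point (3, -1) lies strictly inside the polygon

Cast a horizontal ray to the right from the query point and count how many polygon edges it crosses (each edge strictly once or zero times, handled with the usual half-open convention). 
Parity of crossings → odd ⇒ inside.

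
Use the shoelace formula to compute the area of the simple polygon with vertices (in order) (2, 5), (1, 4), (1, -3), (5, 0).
Area = 18

Shoelace formula: Area = (1/2) |Σ_i (x_i · y_{i+1} − x_{i+1} · y_i)| (indices mod n). Compute each cross term:
  (2)(4) − (1)(5) = 3
  (1)(-3) − (1)(4) = -7
  (1)(0) − (5)(-3) = 15
  (5)(5) − (2)(0) = 25
Sum = 36, so (signed) Area = 36/2 = 18, |Area| = 18.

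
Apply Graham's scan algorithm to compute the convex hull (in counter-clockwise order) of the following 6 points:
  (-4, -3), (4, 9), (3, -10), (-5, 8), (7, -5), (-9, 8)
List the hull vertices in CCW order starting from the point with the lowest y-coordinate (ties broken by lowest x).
Hull (CCW) = [(3, -10), (7, -5), (4, 9), (-9, 8), (-4, -3)]

Graham scan procedure:
  1. Find the pivot p₀ = point with lowest y (tie → lowest x): (3, -10).
  2. Sort the remaining points by polar angle around p₀.
  3. Walk through sorted points, maintaining a stack; pop the top while the last three entries make a non-left turn (cross product ≤ 0).
  4. Final stack is the convex hull in CCW order: (3, -10), (7, -5), (4, 9), (-9, 8), (-4, -3).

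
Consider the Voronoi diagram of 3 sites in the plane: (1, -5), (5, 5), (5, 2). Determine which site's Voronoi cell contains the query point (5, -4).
Nearest site = (1, -5)

The Voronoi cell of site s contains exactly those query points closer to s than to any other site. Compute squared distances from q = (5, -4) to each site:
  (1 − 5)² + (-5 − -4)² = 17
  (5 − 5)² + (2 − -4)² = 36
  (5 − 5)² + (5 − -4)² = 81
Minimum is attained by (1, -5), so q lies in its Voronoi cell.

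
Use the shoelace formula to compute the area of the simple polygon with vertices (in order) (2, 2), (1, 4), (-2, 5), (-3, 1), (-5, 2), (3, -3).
Area = 26

Shoelace formula: Area = (1/2) |Σ_i (x_i · y_{i+1} − x_{i+1} · y_i)| (indices mod n). Compute each cross term:
  (2)(4) − (1)(2) = 6
  (1)(5) − (-2)(4) = 13
  (-2)(1) − (-3)(5) = 13
  (-3)(2) − (-5)(1) = -1
  (-5)(-3) − (3)(2) = 9
  (3)(2) − (2)(-3) = 12
Sum = 52, so (signed) Area = 52/2 = 26, |Area| = 26.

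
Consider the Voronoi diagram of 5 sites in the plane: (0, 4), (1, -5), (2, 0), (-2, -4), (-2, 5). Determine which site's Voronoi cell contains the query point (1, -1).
Nearest site = (2, 0)

The Voronoi cell of site s contains exactly those query points closer to s than to any other site. Compute squared distances from q = (1, -1) to each site:
  (2 − 1)² + (0 − -1)² = 2
  (1 − 1)² + (-5 − -1)² = 16
  (-2 − 1)² + (-4 − -1)² = 18
  (0 − 1)² + (4 − -1)² = 26
  (-2 − 1)² + (5 − -1)² = 45
Minimum is attained by (2, 0), so q lies in its Voronoi cell.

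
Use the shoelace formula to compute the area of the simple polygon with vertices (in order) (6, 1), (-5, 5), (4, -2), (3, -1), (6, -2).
Area = 45/2

Shoelace formula: Area = (1/2) |Σ_i (x_i · y_{i+1} − x_{i+1} · y_i)| (indices mod n). Compute each cross term:
  (6)(5) − (-5)(1) = 35
  (-5)(-2) − (4)(5) = -10
  (4)(-1) − (3)(-2) = 2
  (3)(-2) − (6)(-1) = 0
  (6)(1) − (6)(-2) = 18
Sum = 45, so (signed) Area = 45/2 = 45/2, |Area| = 45/2.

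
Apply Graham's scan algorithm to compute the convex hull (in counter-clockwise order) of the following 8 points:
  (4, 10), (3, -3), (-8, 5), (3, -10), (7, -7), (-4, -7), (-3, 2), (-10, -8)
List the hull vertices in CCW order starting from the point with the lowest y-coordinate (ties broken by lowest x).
Hull (CCW) = [(3, -10), (7, -7), (4, 10), (-8, 5), (-10, -8)]

Graham scan procedure:
  1. Find the pivot p₀ = point with lowest y (tie → lowest x): (3, -10).
  2. Sort the remaining points by polar angle around p₀.
  3. Walk through sorted points, maintaining a stack; pop the top while the last three entries make a non-left turn (cross product ≤ 0).
  4. Final stack is the convex hull in CCW order: (3, -10), (7, -7), (4, 10), (-8, 5), (-10, -8).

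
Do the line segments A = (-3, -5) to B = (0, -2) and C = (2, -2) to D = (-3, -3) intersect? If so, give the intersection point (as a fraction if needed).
Yes; intersection at (-1/2, -5/2) (t = 5/6 on AB, s = 1/2 on CD)

Parametrize AB as A + t(B − A) = (-3 + 3 t, -5 + 3 t) and CD as C + s(D − C) = (2 + -5 s, -2 + -1 s). Solve the linear system for (t, s). Determinant = -12 ≠ 0, so a unique intersection of the containing lines exists. Solution: t = 5/6, s = 1/2 — both in [0, 1], so the segments cross. Intersection point: (-1/2, -5/2).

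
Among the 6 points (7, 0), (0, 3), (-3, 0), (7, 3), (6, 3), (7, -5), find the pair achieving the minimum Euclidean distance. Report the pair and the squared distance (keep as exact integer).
Pair = ((7, 3), (6, 3)); squared distance = 1

Compute all C(6, 2) = 15 pairwise squared distances (x_i − x_j)² + (y_i − y_j)². The minimum is 1, attained by the pair ((7, 3), (6, 3)).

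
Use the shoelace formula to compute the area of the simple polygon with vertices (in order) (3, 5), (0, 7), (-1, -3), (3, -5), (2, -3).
Area = 31

Shoelace formula: Area = (1/2) |Σ_i (x_i · y_{i+1} − x_{i+1} · y_i)| (indices mod n). Compute each cross term:
  (3)(7) − (0)(5) = 21
  (0)(-3) − (-1)(7) = 7
  (-1)(-5) − (3)(-3) = 14
  (3)(-3) − (2)(-5) = 1
  (2)(5) − (3)(-3) = 19
Sum = 62, so (signed) Area = 62/2 = 31, |Area| = 31.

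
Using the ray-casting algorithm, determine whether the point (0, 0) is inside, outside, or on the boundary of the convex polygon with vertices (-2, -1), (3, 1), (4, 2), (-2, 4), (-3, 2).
The point (0, 0) lies strictly inside the polygon

Cast a horizontal ray to the right from the query point and count how many polygon edges it crosses (each edge strictly once or zero times, handled with the usual half-open convention). 
Parity of crossings → odd ⇒ inside.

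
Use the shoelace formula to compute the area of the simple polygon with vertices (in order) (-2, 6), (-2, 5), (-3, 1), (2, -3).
Area = 14

Shoelace formula: Area = (1/2) |Σ_i (x_i · y_{i+1} − x_{i+1} · y_i)| (indices mod n). Compute each cross term:
  (-2)(5) − (-2)(6) = 2
  (-2)(1) − (-3)(5) = 13
  (-3)(-3) − (2)(1) = 7
  (2)(6) − (-2)(-3) = 6
Sum = 28, so (signed) Area = 28/2 = 14, |Area| = 14.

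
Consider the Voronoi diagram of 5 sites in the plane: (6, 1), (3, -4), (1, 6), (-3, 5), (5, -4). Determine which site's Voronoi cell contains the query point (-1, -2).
Nearest site = (3, -4)

The Voronoi cell of site s contains exactly those query points closer to s than to any other site. Compute squared distances from q = (-1, -2) to each site:
  (3 − -1)² + (-4 − -2)² = 20
  (5 − -1)² + (-4 − -2)² = 40
  (-3 − -1)² + (5 − -2)² = 53
  (6 − -1)² + (1 − -2)² = 58
  (1 − -1)² + (6 − -2)² = 68
Minimum is attained by (3, -4), so q lies in its Voronoi cell.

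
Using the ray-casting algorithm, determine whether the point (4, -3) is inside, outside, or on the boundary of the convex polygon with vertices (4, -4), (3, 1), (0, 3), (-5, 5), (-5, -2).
The point (4, -3) lies strictly outside the polygon

Cast a horizontal ray to the right from the query point and count how many polygon edges it crosses (each edge strictly once or zero times, handled with the usual half-open convention). 
Parity of crossings → even ⇒ outside.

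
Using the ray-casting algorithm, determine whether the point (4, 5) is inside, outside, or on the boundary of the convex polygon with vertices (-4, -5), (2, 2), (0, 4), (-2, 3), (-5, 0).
The point (4, 5) lies strictly outside the polygon

Cast a horizontal ray to the right from the query point and count how many polygon edges it crosses (each edge strictly once or zero times, handled with the usual half-open convention). 
Parity of crossings → even ⇒ outside.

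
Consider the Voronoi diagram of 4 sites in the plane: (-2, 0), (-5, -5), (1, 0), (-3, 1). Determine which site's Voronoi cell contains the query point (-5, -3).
Nearest site = (-5, -5)

The Voronoi cell of site s contains exactly those query points closer to s than to any other site. Compute squared distances from q = (-5, -3) to each site:
  (-5 − -5)² + (-5 − -3)² = 4
  (-2 − -5)² + (0 − -3)² = 18
  (-3 − -5)² + (1 − -3)² = 20
  (1 − -5)² + (0 − -3)² = 45
Minimum is attained by (-5, -5), so q lies in its Voronoi cell.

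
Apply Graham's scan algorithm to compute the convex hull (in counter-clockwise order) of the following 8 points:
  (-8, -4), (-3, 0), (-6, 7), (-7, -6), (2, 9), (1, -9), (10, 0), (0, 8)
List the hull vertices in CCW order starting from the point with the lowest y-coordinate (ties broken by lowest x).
Hull (CCW) = [(1, -9), (10, 0), (2, 9), (-6, 7), (-8, -4), (-7, -6)]

Graham scan procedure:
  1. Find the pivot p₀ = point with lowest y (tie → lowest x): (1, -9).
  2. Sort the remaining points by polar angle around p₀.
  3. Walk through sorted points, maintaining a stack; pop the top while the last three entries make a non-left turn (cross product ≤ 0).
  4. Final stack is the convex hull in CCW order: (1, -9), (10, 0), (2, 9), (-6, 7), (-8, -4), (-7, -6).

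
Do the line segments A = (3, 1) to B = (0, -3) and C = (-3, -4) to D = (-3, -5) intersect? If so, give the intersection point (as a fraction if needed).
No (intersection of containing lines falls outside at least one segment)

Parametrize and solve: t = 2, s = 3. At least one of these is outside [0, 1], so the segments do not intersect.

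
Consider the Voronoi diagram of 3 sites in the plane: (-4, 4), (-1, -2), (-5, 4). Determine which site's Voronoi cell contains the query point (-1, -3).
Nearest site = (-1, -2)

The Voronoi cell of site s contains exactly those query points closer to s than to any other site. Compute squared distances from q = (-1, -3) to each site:
  (-1 − -1)² + (-2 − -3)² = 1
  (-4 − -1)² + (4 − -3)² = 58
  (-5 − -1)² + (4 − -3)² = 65
Minimum is attained by (-1, -2), so q lies in its Voronoi cell.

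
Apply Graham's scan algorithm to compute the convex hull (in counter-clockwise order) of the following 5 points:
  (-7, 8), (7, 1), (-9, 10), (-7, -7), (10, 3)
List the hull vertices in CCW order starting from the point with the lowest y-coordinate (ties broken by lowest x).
Hull (CCW) = [(-7, -7), (7, 1), (10, 3), (-9, 10)]

Graham scan procedure:
  1. Find the pivot p₀ = point with lowest y (tie → lowest x): (-7, -7).
  2. Sort the remaining points by polar angle around p₀.
  3. Walk through sorted points, maintaining a stack; pop the top while the last three entries make a non-left turn (cross product ≤ 0).
  4. Final stack is the convex hull in CCW order: (-7, -7), (7, 1), (10, 3), (-9, 10).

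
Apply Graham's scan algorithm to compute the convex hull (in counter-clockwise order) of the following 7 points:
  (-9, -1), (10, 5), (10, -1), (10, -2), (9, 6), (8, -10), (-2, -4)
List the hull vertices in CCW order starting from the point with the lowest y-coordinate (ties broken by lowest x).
Hull (CCW) = [(8, -10), (10, -2), (10, 5), (9, 6), (-9, -1)]

Graham scan procedure:
  1. Find the pivot p₀ = point with lowest y (tie → lowest x): (8, -10).
  2. Sort the remaining points by polar angle around p₀.
  3. Walk through sorted points, maintaining a stack; pop the top while the last three entries make a non-left turn (cross product ≤ 0).
  4. Final stack is the convex hull in CCW order: (8, -10), (10, -2), (10, 5), (9, 6), (-9, -1).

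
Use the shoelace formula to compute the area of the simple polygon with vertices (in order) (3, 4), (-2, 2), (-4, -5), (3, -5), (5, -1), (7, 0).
Area = 62

Shoelace formula: Area = (1/2) |Σ_i (x_i · y_{i+1} − x_{i+1} · y_i)| (indices mod n). Compute each cross term:
  (3)(2) − (-2)(4) = 14
  (-2)(-5) − (-4)(2) = 18
  (-4)(-5) − (3)(-5) = 35
  (3)(-1) − (5)(-5) = 22
  (5)(0) − (7)(-1) = 7
  (7)(4) − (3)(0) = 28
Sum = 124, so (signed) Area = 124/2 = 62, |Area| = 62.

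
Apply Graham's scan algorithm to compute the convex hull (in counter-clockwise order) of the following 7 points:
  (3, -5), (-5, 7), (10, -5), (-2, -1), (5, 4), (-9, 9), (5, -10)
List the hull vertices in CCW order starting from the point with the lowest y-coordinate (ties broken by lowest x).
Hull (CCW) = [(5, -10), (10, -5), (5, 4), (-9, 9), (-2, -1)]

Graham scan procedure:
  1. Find the pivot p₀ = point with lowest y (tie → lowest x): (5, -10).
  2. Sort the remaining points by polar angle around p₀.
  3. Walk through sorted points, maintaining a stack; pop the top while the last three entries make a non-left turn (cross product ≤ 0).
  4. Final stack is the convex hull in CCW order: (5, -10), (10, -5), (5, 4), (-9, 9), (-2, -1).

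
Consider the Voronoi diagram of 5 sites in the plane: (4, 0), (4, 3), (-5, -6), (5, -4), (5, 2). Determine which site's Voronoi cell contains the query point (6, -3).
Nearest site = (5, -4)

The Voronoi cell of site s contains exactly those query points closer to s than to any other site. Compute squared distances from q = (6, -3) to each site:
  (5 − 6)² + (-4 − -3)² = 2
  (4 − 6)² + (0 − -3)² = 13
  (5 − 6)² + (2 − -3)² = 26
  (4 − 6)² + (3 − -3)² = 40
  (-5 − 6)² + (-6 − -3)² = 130
Minimum is attained by (5, -4), so q lies in its Voronoi cell.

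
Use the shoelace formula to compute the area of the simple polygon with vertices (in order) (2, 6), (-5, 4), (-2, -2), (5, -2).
Area = 52

Shoelace formula: Area = (1/2) |Σ_i (x_i · y_{i+1} − x_{i+1} · y_i)| (indices mod n). Compute each cross term:
  (2)(4) − (-5)(6) = 38
  (-5)(-2) − (-2)(4) = 18
  (-2)(-2) − (5)(-2) = 14
  (5)(6) − (2)(-2) = 34
Sum = 104, so (signed) Area = 104/2 = 52, |Area| = 52.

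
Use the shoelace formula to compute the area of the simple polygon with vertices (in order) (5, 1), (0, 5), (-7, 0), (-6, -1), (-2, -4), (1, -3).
Area = 115/2

Shoelace formula: Area = (1/2) |Σ_i (x_i · y_{i+1} − x_{i+1} · y_i)| (indices mod n). Compute each cross term:
  (5)(5) − (0)(1) = 25
  (0)(0) − (-7)(5) = 35
  (-7)(-1) − (-6)(0) = 7
  (-6)(-4) − (-2)(-1) = 22
  (-2)(-3) − (1)(-4) = 10
  (1)(1) − (5)(-3) = 16
Sum = 115, so (signed) Area = 115/2 = 115/2, |Area| = 115/2.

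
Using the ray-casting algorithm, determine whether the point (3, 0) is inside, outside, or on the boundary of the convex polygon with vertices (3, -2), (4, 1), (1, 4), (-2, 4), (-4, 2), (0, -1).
The point (3, 0) lies strictly inside the polygon

Cast a horizontal ray to the right from the query point and count how many polygon edges it crosses (each edge strictly once or zero times, handled with the usual half-open convention). 
Parity of crossings → odd ⇒ inside.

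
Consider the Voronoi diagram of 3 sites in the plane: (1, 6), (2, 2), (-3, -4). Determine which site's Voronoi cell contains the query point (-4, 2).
Nearest site = (2, 2)

The Voronoi cell of site s contains exactly those query points closer to s than to any other site. Compute squared distances from q = (-4, 2) to each site:
  (2 − -4)² + (2 − 2)² = 36
  (-3 − -4)² + (-4 − 2)² = 37
  (1 − -4)² + (6 − 2)² = 41
Minimum is attained by (2, 2), so q lies in its Voronoi cell.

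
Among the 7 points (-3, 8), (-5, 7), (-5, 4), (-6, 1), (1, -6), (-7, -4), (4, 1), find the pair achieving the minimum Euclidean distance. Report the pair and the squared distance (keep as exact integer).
Pair = ((-3, 8), (-5, 7)); squared distance = 5

Compute all C(7, 2) = 21 pairwise squared distances (x_i − x_j)² + (y_i − y_j)². The minimum is 5, attained by the pair ((-3, 8), (-5, 7)).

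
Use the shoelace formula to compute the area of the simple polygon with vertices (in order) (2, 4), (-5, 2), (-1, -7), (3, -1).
Area = 97/2

Shoelace formula: Area = (1/2) |Σ_i (x_i · y_{i+1} − x_{i+1} · y_i)| (indices mod n). Compute each cross term:
  (2)(2) − (-5)(4) = 24
  (-5)(-7) − (-1)(2) = 37
  (-1)(-1) − (3)(-7) = 22
  (3)(4) − (2)(-1) = 14
Sum = 97, so (signed) Area = 97/2 = 97/2, |Area| = 97/2.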